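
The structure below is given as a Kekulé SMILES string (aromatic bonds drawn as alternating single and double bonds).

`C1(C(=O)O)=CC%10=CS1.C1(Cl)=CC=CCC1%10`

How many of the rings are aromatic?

1

The SMILES encodes a five-membered ring of four carbons and one sulfur, with two C=C double bonds; a six-membered carbon ring with two conjugated C=C double bonds and two sp³ carbons.
The 5-membered ring with one sulfur is planar and fully conjugated; 2 ring double bonds (4 π electrons) plus a heteroatom lone pair (2) give 6 π electrons. 6 = 4(1)+2, so it is aromatic (thiophene).
The 6-membered ring has two sp³ carbons, so it is not fully conjugated — not aromatic (1,3-cyclohexadiene).
1 of the 2 rings is aromatic. Total: 1.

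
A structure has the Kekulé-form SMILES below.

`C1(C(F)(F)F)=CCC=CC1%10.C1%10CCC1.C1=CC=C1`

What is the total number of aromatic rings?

The SMILES encodes a six-membered carbon ring with two isolated C=C double bonds and two sp³ carbons; a four-membered saturated carbon ring; a four-membered carbon ring with two alternating C=C double bonds.
The 6-membered ring has two sp³ carbons, so it is not fully conjugated — not aromatic (1,4-cyclohexadiene).
The 4-membered ring has only sp³ atoms, so it is not fully conjugated — not aromatic (cyclobutane).
The second 4-membered ring has only sp² ring atoms; a planar conformation would have a fully conjugated π system of 4 electrons. But 4 = 4(1), which is 4n not 4n+2, so it is not aromatic (cyclobutadiene) — cyclobutadiene is antiaromatic and distorts to a rectangle.
None of the rings are aromatic. Total: 0.

0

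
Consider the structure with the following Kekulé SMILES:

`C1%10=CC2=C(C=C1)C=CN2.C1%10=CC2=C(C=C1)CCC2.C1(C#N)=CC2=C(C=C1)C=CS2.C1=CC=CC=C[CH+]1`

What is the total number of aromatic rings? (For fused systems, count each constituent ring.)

6

The SMILES encodes a six-membered carbon ring with three alternating C=C double bonds, fused to a five-membered ring containing one N–H nitrogen and two C=C double bonds; a six-membered carbon ring with three alternating C=C double bonds, fused to a saturated five-membered carbon ring; a six-membered carbon ring with three alternating C=C double bonds, fused to a five-membered ring containing one sulfur and two C=C double bonds; a seven-membered all-carbon ring bearing a positive charge on one carbon, with three C=C double bonds.
The fused 6/5-membered bicyclic (with one N–H) is a single π system with 9 sp² atoms and 10 π electrons from ring double bonds plus a heteroatom lone pair. 10 = 4(2)+2, so the system is aromatic and both rings count as aromatic (indole).
The 6-membered ring is fully conjugated (every ring atom contributes a p orbital); 3 ring double bonds give 6 π electrons. That satisfies 4n+2 with n=1, so it is aromatic (benzene ring).
The 5-membered ring has three sp³ carbons, so it is not fully conjugated — not aromatic (cyclopentane ring).
The fused 6/5-membered bicyclic (with one sulfur) is a single π system with 9 sp² atoms and 10 π electrons from ring double bonds plus a heteroatom lone pair. 10 = 4(2)+2, so the system is aromatic and both rings count as aromatic (benzothiophene).
The 7-membered ring is fully conjugated (every ring atom contributes a p orbital); 3 ring double bonds (6 π electrons) plus the carbocation's empty p orbital (0, but keeps the ring conjugated) give 6 π electrons. Since 6 = 4n+2 (n=1), it is aromatic (tropylium cation).
6 of the 7 rings are aromatic. Total: 6.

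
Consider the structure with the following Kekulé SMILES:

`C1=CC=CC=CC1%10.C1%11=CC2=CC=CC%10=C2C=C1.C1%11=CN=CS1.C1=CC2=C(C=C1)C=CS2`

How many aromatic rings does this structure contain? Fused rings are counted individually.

The SMILES encodes a seven-membered carbon ring with three C=C double bonds and one sp³ carbon; two fused six-membered carbon rings, each with three alternating C=C double bonds; a five-membered ring with a sulfur at position 1 and a nitrogen at position 3 (in a C=N bond), with two double bonds; a six-membered carbon ring with three alternating C=C double bonds, fused to a five-membered ring containing one sulfur and two C=C double bonds.
The 7-membered ring has one sp³ carbon, so it is not fully conjugated — not aromatic (cycloheptatriene).
The fused 6/6-membered bicyclic is a single π system with 10 sp² atoms and 10 π electrons from ring double bonds. 10 = 4(2)+2, so the system is aromatic and both rings count as aromatic (naphthalene).
The 5-membered ring with one sulfur and one =N– is planar and fully conjugated; 2 ring double bonds (4 π electrons) plus a heteroatom lone pair (2) give 6 π electrons. 6 = 4(1)+2, so it is aromatic (thiazole).
The fused 6/5-membered bicyclic (with one sulfur) is a single π system with 9 sp² atoms and 10 π electrons from ring double bonds plus a heteroatom lone pair. 10 = 4(2)+2, so the system is aromatic and both rings count as aromatic (benzothiophene).
5 of the 6 rings are aromatic. Total: 5.

5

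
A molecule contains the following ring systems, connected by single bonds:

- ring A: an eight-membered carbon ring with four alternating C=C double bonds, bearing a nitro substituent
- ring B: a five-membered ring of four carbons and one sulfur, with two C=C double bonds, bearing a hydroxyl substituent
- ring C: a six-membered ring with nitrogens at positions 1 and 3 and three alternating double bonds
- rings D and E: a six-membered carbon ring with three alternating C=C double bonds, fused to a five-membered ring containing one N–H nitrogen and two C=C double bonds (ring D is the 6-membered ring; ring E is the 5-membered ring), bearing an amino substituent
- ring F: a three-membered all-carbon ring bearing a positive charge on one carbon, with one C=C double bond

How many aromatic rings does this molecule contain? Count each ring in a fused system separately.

Ring A has only sp² ring atoms; a planar conformation would have a fully conjugated π system of 8 electrons. But 8 = 4(2), which is 4n not 4n+2, so ring A is not aromatic (cyclooctatetraene) — cyclooctatetraene distorts into a non-planar tub to avoid antiaromaticity.
Ring B is planar and fully conjugated; 2 ring double bonds (4 π electrons) plus a heteroatom lone pair (2) give 6 π electrons. 6 = 4(1)+2, so ring B is aromatic (thiophene).
Ring C is fully conjugated (every ring atom contributes a p orbital); 3 ring double bonds give 6 π electrons. That satisfies 4n+2 with n=1, so ring C is aromatic (pyrimidine).
Rings D and E form a fused bicyclic system (with one N–H) with 9 sp² atoms and 10 π electrons from ring double bonds plus a heteroatom lone pair. 10 = 4(2)+2, so the system is aromatic and both rings count as aromatic (indole).
Ring F has a continuous p-orbital overlap around the ring; 1 ring double bond (2 π electrons) plus the carbocation's empty p orbital (0, but keeps the ring conjugated) give 2 π electrons. Since 2 = 4n+2 (n=0), ring F is aromatic (cyclopropenyl cation).
Aromatic: B, C, D, E, F. Total: 5.

5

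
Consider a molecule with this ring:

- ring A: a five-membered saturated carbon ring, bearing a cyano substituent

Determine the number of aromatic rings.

0

Ring A has only sp³ atoms, so it is not fully conjugated — not aromatic (cyclopentane).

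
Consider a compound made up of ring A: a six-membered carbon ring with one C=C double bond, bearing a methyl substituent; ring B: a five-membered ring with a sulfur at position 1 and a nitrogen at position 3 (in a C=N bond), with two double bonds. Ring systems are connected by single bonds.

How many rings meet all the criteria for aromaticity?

1

Ring A has four sp³ carbons, so it is not fully conjugated — not aromatic (cyclohexene).
Ring B is fully conjugated (every ring atom contributes a p orbital); 2 ring double bonds (4 π electrons) plus a heteroatom lone pair (2) give 6 π electrons. 6 = 4(1)+2, so ring B is aromatic (thiazole).
Aromatic: B. Total: 1.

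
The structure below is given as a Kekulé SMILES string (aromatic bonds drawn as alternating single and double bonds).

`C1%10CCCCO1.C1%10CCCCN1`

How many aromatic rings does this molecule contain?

The SMILES encodes a six-membered saturated ring of five carbons and one oxygen; a six-membered saturated ring of five carbons and one N–H nitrogen.
The 6-membered ring with one oxygen has only sp³ atoms, so it is not fully conjugated — not aromatic (tetrahydropyran).
The 6-membered ring with one N–H has only sp³ atoms, so it is not fully conjugated — not aromatic (piperidine).
None of the rings are aromatic. Total: 0.

0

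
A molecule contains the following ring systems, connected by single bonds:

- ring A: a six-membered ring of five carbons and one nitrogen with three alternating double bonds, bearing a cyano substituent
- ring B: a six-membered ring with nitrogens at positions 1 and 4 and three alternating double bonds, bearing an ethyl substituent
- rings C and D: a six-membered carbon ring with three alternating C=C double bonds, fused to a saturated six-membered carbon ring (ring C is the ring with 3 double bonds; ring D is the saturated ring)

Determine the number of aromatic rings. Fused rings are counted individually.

Ring A has a continuous p-orbital overlap around the ring; 3 ring double bonds give 6 π electrons. That satisfies 4n+2 with n=1, so ring A is aromatic (pyridine).
Ring B is fully conjugated (every ring atom contributes a p orbital); 3 ring double bonds give 6 π electrons. Since 6 = 4n+2 (n=1), ring B is aromatic (pyrazine).
Ring C is planar and fully conjugated; 3 ring double bonds give 6 π electrons. Since 6 = 4n+2 (n=1), ring C is aromatic (benzene ring).
Ring D has four sp³ carbons, so it is not fully conjugated — not aromatic (cyclohexane ring).
Aromatic: A, B, C. Total: 3.

3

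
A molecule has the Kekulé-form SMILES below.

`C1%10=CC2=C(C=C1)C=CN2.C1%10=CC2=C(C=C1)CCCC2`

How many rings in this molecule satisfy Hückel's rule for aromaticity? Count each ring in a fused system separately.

The SMILES encodes a six-membered carbon ring with three alternating C=C double bonds, fused to a five-membered ring containing one N–H nitrogen and two C=C double bonds; a six-membered carbon ring with three alternating C=C double bonds, fused to a saturated six-membered carbon ring.
The fused 6/5-membered bicyclic (with one N–H) is a single π system with 9 sp² atoms and 10 π electrons from ring double bonds plus a heteroatom lone pair. 10 = 4(2)+2, so the system is aromatic and both rings count as aromatic (indole).
The 6-membered ring has a continuous p-orbital overlap around the ring; 3 ring double bonds give 6 π electrons. That satisfies 4n+2 with n=1, so it is aromatic (benzene ring).
The second 6-membered ring has four sp³ carbons, so it is not fully conjugated — not aromatic (cyclohexane ring).
3 of the 4 rings are aromatic. Total: 3.

3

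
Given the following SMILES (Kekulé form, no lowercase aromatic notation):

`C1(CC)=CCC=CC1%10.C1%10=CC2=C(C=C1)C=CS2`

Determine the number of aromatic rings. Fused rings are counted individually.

2

The SMILES encodes a six-membered carbon ring with two isolated C=C double bonds and two sp³ carbons; a six-membered carbon ring with three alternating C=C double bonds, fused to a five-membered ring containing one sulfur and two C=C double bonds.
The 6-membered ring has two sp³ carbons, so it is not fully conjugated — not aromatic (1,4-cyclohexadiene).
The fused 6/5-membered bicyclic (with one sulfur) is a single π system with 9 sp² atoms and 10 π electrons from ring double bonds plus a heteroatom lone pair. 10 = 4(2)+2, so the system is aromatic and both rings count as aromatic (benzothiophene).
2 of the 3 rings are aromatic. Total: 2.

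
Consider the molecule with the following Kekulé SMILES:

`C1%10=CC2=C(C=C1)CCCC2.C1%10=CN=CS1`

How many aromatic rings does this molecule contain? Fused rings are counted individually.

The SMILES encodes a six-membered carbon ring with three alternating C=C double bonds, fused to a saturated six-membered carbon ring; a five-membered ring with a sulfur at position 1 and a nitrogen at position 3 (in a C=N bond), with two double bonds.
The 6-membered ring is fully conjugated (every ring atom contributes a p orbital); 3 ring double bonds give 6 π electrons. That satisfies 4n+2 with n=1, so it is aromatic (benzene ring).
The second 6-membered ring has four sp³ carbons, so it is not fully conjugated — not aromatic (cyclohexane ring).
The 5-membered ring with one sulfur and one =N– has a continuous p-orbital overlap around the ring; 2 ring double bonds (4 π electrons) plus a heteroatom lone pair (2) give 6 π electrons. That satisfies 4n+2 with n=1, so it is aromatic (thiazole).
2 of the 3 rings are aromatic. Total: 2.

2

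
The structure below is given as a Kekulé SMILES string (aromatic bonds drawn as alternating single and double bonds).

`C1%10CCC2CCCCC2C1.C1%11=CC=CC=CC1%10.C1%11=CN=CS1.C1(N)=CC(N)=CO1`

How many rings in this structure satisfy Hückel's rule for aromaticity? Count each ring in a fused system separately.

2

The SMILES encodes two fused six-membered saturated carbon rings; a seven-membered carbon ring with three C=C double bonds and one sp³ carbon; a five-membered ring with a sulfur at position 1 and a nitrogen at position 3 (in a C=N bond), with two double bonds; a five-membered ring of four carbons and one oxygen, with two C=C double bonds.
The 6-membered ring has only sp³ atoms, so it is not fully conjugated — not aromatic (cyclohexane ring).
The second 6-membered ring has only sp³ atoms, so it is not fully conjugated — not aromatic (cyclohexane ring).
The 7-membered ring has one sp³ carbon, so it is not fully conjugated — not aromatic (cycloheptatriene).
The 5-membered ring with one sulfur and one =N– is planar and fully conjugated; 2 ring double bonds (4 π electrons) plus a heteroatom lone pair (2) give 6 π electrons. Since 6 = 4n+2 (n=1), it is aromatic (thiazole).
The 5-membered ring with one oxygen is planar and fully conjugated; 2 ring double bonds (4 π electrons) plus a heteroatom lone pair (2) give 6 π electrons. That satisfies 4n+2 with n=1, so it is aromatic (furan).
2 of the 5 rings are aromatic. Total: 2.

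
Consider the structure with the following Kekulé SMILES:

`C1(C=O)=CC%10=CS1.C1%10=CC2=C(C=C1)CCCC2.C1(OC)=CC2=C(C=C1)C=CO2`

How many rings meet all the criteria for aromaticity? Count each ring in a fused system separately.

The SMILES encodes a five-membered ring of four carbons and one sulfur, with two C=C double bonds; a six-membered carbon ring with three alternating C=C double bonds, fused to a saturated six-membered carbon ring; a six-membered carbon ring with three alternating C=C double bonds, fused to a five-membered ring containing one oxygen and two C=C double bonds.
The 5-membered ring with one sulfur is planar and fully conjugated; 2 ring double bonds (4 π electrons) plus a heteroatom lone pair (2) give 6 π electrons. Since 6 = 4n+2 (n=1), it is aromatic (thiophene).
The 6-membered ring is fully conjugated (every ring atom contributes a p orbital); 3 ring double bonds give 6 π electrons. Since 6 = 4n+2 (n=1), it is aromatic (benzene ring).
The second 6-membered ring has four sp³ carbons, so it is not fully conjugated — not aromatic (cyclohexane ring).
The fused 6/5-membered bicyclic (with one oxygen) is a single π system with 9 sp² atoms and 10 π electrons from ring double bonds plus a heteroatom lone pair. 10 = 4(2)+2, so the system is aromatic and both rings count as aromatic (benzofuran).
4 of the 5 rings are aromatic. Total: 4.

4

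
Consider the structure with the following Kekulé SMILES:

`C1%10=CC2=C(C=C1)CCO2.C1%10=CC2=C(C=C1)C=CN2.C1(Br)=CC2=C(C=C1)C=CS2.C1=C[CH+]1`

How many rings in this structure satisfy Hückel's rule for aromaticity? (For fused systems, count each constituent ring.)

The SMILES encodes a six-membered carbon ring with three alternating C=C double bonds, fused to a five-membered ring containing one oxygen and two sp³ carbons; a six-membered carbon ring with three alternating C=C double bonds, fused to a five-membered ring containing one N–H nitrogen and two C=C double bonds; a six-membered carbon ring with three alternating C=C double bonds, fused to a five-membered ring containing one sulfur and two C=C double bonds; a three-membered all-carbon ring bearing a positive charge on one carbon, with one C=C double bond.
The 6-membered ring has a continuous p-orbital overlap around the ring; 3 ring double bonds give 6 π electrons. Since 6 = 4n+2 (n=1), it is aromatic (benzene ring).
The 5-membered ring with one oxygen has two sp³ carbons, so it is not fully conjugated — not aromatic (oxolane ring).
The fused 6/5-membered bicyclic (with one N–H) is a single π system with 9 sp² atoms and 10 π electrons from ring double bonds plus a heteroatom lone pair. 10 = 4(2)+2, so the system is aromatic and both rings count as aromatic (indole).
The fused 6/5-membered bicyclic (with one sulfur) is a single π system with 9 sp² atoms and 10 π electrons from ring double bonds plus a heteroatom lone pair. 10 = 4(2)+2, so the system is aromatic and both rings count as aromatic (benzothiophene).
The 3-membered ring has a continuous p-orbital overlap around the ring; 1 ring double bond (2 π electrons) plus the carbocation's empty p orbital (0, but keeps the ring conjugated) give 2 π electrons. 2 = 4(0)+2, so it is aromatic (cyclopropenyl cation).
6 of the 7 rings are aromatic. Total: 6.

6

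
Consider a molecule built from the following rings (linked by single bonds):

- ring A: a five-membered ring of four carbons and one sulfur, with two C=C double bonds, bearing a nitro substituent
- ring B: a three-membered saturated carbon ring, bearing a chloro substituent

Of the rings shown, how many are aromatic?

Ring A is planar and fully conjugated; 2 ring double bonds (4 π electrons) plus a heteroatom lone pair (2) give 6 π electrons. That satisfies 4n+2 with n=1, so ring A is aromatic (thiophene).
Ring B has only sp³ atoms, so it is not fully conjugated — not aromatic (cyclopropane).
Aromatic: A. Total: 1.

1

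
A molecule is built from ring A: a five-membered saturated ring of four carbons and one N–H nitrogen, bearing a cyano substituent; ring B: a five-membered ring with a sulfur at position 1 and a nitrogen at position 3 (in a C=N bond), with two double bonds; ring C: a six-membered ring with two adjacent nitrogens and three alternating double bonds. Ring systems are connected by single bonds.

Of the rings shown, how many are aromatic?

Ring A has only sp³ atoms, so it is not fully conjugated — not aromatic (pyrrolidine).
Ring B is fully conjugated (every ring atom contributes a p orbital); 2 ring double bonds (4 π electrons) plus a heteroatom lone pair (2) give 6 π electrons. Since 6 = 4n+2 (n=1), ring B is aromatic (thiazole).
Ring C has a continuous p-orbital overlap around the ring; 3 ring double bonds give 6 π electrons. Since 6 = 4n+2 (n=1), ring C is aromatic (pyridazine).
Aromatic: B, C. Total: 2.

2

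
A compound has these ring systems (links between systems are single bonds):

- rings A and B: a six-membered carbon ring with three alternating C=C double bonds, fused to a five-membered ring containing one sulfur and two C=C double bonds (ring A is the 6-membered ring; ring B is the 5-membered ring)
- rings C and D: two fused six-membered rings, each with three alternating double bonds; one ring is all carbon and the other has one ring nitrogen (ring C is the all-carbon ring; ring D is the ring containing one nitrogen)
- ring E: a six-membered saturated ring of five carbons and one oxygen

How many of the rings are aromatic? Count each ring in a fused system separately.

4

Rings A and B form a fused bicyclic system (with one sulfur) with 9 sp² atoms and 10 π electrons from ring double bonds plus a heteroatom lone pair. 10 = 4(2)+2, so the system is aromatic and both rings count as aromatic (benzothiophene).
Rings C and D form a fused bicyclic system (with one nitrogen) with 10 sp² atoms and 10 π electrons from ring double bonds. 10 = 4(2)+2, so the system is aromatic and both rings count as aromatic (quinoline).
Ring E has only sp³ atoms, so it is not fully conjugated — not aromatic (tetrahydropyran).
Aromatic: A, B, C, D. Total: 4.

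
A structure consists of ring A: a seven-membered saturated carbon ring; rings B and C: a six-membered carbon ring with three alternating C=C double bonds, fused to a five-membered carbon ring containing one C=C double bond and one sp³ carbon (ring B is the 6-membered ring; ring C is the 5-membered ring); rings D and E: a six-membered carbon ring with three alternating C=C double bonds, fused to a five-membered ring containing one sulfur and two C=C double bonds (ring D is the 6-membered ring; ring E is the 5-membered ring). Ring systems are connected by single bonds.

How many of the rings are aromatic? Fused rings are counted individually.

3

Ring A has only sp³ atoms, so it is not fully conjugated — not aromatic (cycloheptane).
Ring B is fully conjugated (every ring atom contributes a p orbital); 3 ring double bonds give 6 π electrons. 6 = 4(1)+2, so ring B is aromatic (benzene ring).
Ring C has one sp³ carbon, so it is not fully conjugated — not aromatic (cyclopentene ring).
Rings D and E form a fused bicyclic system (with one sulfur) with 9 sp² atoms and 10 π electrons from ring double bonds plus a heteroatom lone pair. 10 = 4(2)+2, so the system is aromatic and both rings count as aromatic (benzothiophene).
Aromatic: B, D, E. Total: 3.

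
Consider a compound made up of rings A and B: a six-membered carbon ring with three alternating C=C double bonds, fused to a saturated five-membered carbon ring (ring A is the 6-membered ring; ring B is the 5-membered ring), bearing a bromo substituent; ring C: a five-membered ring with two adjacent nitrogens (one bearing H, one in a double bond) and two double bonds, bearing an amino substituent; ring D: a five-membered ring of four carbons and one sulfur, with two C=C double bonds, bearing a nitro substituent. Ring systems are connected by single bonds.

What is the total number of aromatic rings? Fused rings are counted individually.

3

Ring A is fully conjugated (every ring atom contributes a p orbital); 3 ring double bonds give 6 π electrons. 6 = 4(1)+2, so ring A is aromatic (benzene ring).
Ring B has three sp³ carbons, so it is not fully conjugated — not aromatic (cyclopentane ring).
Ring C is planar and fully conjugated; 2 ring double bonds (4 π electrons) plus a heteroatom lone pair (2) give 6 π electrons. Since 6 = 4n+2 (n=1), ring C is aromatic (pyrazole).
Ring D is fully conjugated (every ring atom contributes a p orbital); 2 ring double bonds (4 π electrons) plus a heteroatom lone pair (2) give 6 π electrons. Since 6 = 4n+2 (n=1), ring D is aromatic (thiophene).
Aromatic: A, C, D. Total: 3.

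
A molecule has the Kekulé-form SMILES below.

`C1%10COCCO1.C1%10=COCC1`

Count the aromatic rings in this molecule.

0

The SMILES encodes a six-membered saturated ring with oxygens at positions 1 and 4; a five-membered ring of four carbons and one oxygen, with one C=C double bond and two sp³ carbons.
The 6-membered ring with two oxygens (1,4) has only sp³ atoms, so it is not fully conjugated — not aromatic (1,4-dioxane).
The 5-membered ring with one oxygen has two sp³ carbons, so it is not fully conjugated — not aromatic (2,3-dihydrofuran).
None of the rings are aromatic. Total: 0.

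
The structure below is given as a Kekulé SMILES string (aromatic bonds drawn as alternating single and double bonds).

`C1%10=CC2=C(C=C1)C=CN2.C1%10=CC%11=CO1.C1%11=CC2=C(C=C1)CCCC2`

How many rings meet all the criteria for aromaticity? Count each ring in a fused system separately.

4

The SMILES encodes a six-membered carbon ring with three alternating C=C double bonds, fused to a five-membered ring containing one N–H nitrogen and two C=C double bonds; a five-membered ring of four carbons and one oxygen, with two C=C double bonds; a six-membered carbon ring with three alternating C=C double bonds, fused to a saturated six-membered carbon ring.
The fused 6/5-membered bicyclic (with one N–H) is a single π system with 9 sp² atoms and 10 π electrons from ring double bonds plus a heteroatom lone pair. 10 = 4(2)+2, so the system is aromatic and both rings count as aromatic (indole).
The 5-membered ring with one oxygen is planar and fully conjugated; 2 ring double bonds (4 π electrons) plus a heteroatom lone pair (2) give 6 π electrons. 6 = 4(1)+2, so it is aromatic (furan).
The 6-membered ring has a continuous p-orbital overlap around the ring; 3 ring double bonds give 6 π electrons. 6 = 4(1)+2, so it is aromatic (benzene ring).
The second 6-membered ring has four sp³ carbons, so it is not fully conjugated — not aromatic (cyclohexane ring).
4 of the 5 rings are aromatic. Total: 4.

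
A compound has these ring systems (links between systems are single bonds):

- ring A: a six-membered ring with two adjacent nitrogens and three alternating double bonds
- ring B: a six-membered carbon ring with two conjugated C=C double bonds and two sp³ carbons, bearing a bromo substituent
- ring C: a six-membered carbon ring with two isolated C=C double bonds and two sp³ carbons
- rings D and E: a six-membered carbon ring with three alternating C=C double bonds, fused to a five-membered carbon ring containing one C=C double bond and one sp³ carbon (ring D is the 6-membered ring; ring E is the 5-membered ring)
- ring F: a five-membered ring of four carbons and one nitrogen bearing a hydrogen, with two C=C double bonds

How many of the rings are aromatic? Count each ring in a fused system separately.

Ring A has a continuous p-orbital overlap around the ring; 3 ring double bonds give 6 π electrons. 6 = 4(1)+2, so ring A is aromatic (pyridazine).
Ring B has two sp³ carbons, so it is not fully conjugated — not aromatic (1,3-cyclohexadiene).
Ring C has two sp³ carbons, so it is not fully conjugated — not aromatic (1,4-cyclohexadiene).
Ring D has a continuous p-orbital overlap around the ring; 3 ring double bonds give 6 π electrons. 6 = 4(1)+2, so ring D is aromatic (benzene ring).
Ring E has one sp³ carbon, so it is not fully conjugated — not aromatic (cyclopentene ring).
Ring F is fully conjugated (every ring atom contributes a p orbital); 2 ring double bonds (4 π electrons) plus a heteroatom lone pair (2) give 6 π electrons. That satisfies 4n+2 with n=1, so ring F is aromatic (pyrrole).
Aromatic: A, D, F. Total: 3.

3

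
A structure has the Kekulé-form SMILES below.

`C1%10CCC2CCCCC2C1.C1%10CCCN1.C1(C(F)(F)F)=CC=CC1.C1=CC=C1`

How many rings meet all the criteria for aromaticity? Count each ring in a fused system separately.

The SMILES encodes two fused six-membered saturated carbon rings; a five-membered saturated ring of four carbons and one N–H nitrogen; a five-membered carbon ring with two conjugated C=C double bonds and one sp³ carbon; a four-membered carbon ring with two alternating C=C double bonds.
The 6-membered ring has only sp³ atoms, so it is not fully conjugated — not aromatic (cyclohexane ring).
The second 6-membered ring has only sp³ atoms, so it is not fully conjugated — not aromatic (cyclohexane ring).
The 5-membered ring with one N–H has only sp³ atoms, so it is not fully conjugated — not aromatic (pyrrolidine).
The 5-membered ring has one sp³ carbon, so it is not fully conjugated — not aromatic (cyclopentadiene).
The 4-membered ring has only sp² ring atoms; a planar conformation would have a fully conjugated π system of 4 electrons. But 4 = 4(1), which is 4n not 4n+2, so it is not aromatic (cyclobutadiene) — cyclobutadiene is antiaromatic and distorts to a rectangle.
None of the rings are aromatic. Total: 0.

0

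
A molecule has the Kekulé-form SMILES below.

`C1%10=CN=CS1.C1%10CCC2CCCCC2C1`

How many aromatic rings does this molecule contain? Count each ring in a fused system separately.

The SMILES encodes a five-membered ring with a sulfur at position 1 and a nitrogen at position 3 (in a C=N bond), with two double bonds; two fused six-membered saturated carbon rings.
The 5-membered ring with one sulfur and one =N– is fully conjugated (every ring atom contributes a p orbital); 2 ring double bonds (4 π electrons) plus a heteroatom lone pair (2) give 6 π electrons. That satisfies 4n+2 with n=1, so it is aromatic (thiazole).
The 6-membered ring has only sp³ atoms, so it is not fully conjugated — not aromatic (cyclohexane ring).
The second 6-membered ring has only sp³ atoms, so it is not fully conjugated — not aromatic (cyclohexane ring).
1 of the 3 rings is aromatic. Total: 1.

1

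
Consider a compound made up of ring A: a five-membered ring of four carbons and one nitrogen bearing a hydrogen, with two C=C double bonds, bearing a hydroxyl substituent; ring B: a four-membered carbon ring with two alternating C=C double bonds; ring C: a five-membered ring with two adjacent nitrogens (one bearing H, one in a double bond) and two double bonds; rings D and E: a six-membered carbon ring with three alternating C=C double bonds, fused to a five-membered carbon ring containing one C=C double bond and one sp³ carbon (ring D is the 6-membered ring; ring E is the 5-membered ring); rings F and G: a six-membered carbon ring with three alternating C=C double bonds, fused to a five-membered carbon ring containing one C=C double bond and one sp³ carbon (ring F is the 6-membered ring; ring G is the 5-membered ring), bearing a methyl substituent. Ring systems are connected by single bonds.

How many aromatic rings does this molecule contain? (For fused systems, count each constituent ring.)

Ring A has a continuous p-orbital overlap around the ring; 2 ring double bonds (4 π electrons) plus a heteroatom lone pair (2) give 6 π electrons. That satisfies 4n+2 with n=1, so ring A is aromatic (pyrrole).
Ring B has only sp² ring atoms; a planar conformation would have a fully conjugated π system of 4 electrons. But 4 = 4(1), which is 4n not 4n+2, so ring B is not aromatic (cyclobutadiene) — cyclobutadiene is antiaromatic and distorts to a rectangle.
Ring C is planar and fully conjugated; 2 ring double bonds (4 π electrons) plus a heteroatom lone pair (2) give 6 π electrons. 6 = 4(1)+2, so ring C is aromatic (pyrazole).
Ring D has a continuous p-orbital overlap around the ring; 3 ring double bonds give 6 π electrons. Since 6 = 4n+2 (n=1), ring D is aromatic (benzene ring).
Ring E has one sp³ carbon, so it is not fully conjugated — not aromatic (cyclopentene ring).
Ring F is planar and fully conjugated; 3 ring double bonds give 6 π electrons. That satisfies 4n+2 with n=1, so ring F is aromatic (benzene ring).
Ring G has one sp³ carbon, so it is not fully conjugated — not aromatic (cyclopentene ring).
Aromatic: A, C, D, F. Total: 4.

4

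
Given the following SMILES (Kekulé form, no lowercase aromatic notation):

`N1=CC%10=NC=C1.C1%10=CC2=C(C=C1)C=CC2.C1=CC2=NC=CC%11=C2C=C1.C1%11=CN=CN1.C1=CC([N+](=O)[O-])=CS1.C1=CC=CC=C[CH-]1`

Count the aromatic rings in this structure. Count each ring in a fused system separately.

6

The SMILES encodes a six-membered ring with nitrogens at positions 1 and 4 and three alternating double bonds; a six-membered carbon ring with three alternating C=C double bonds, fused to a five-membered carbon ring containing one C=C double bond and one sp³ carbon; two fused six-membered rings, each with three alternating double bonds; one ring is all carbon and the other has one ring nitrogen; a five-membered ring with nitrogens at positions 1 and 3 (one bearing H, one in a C=N bond) and two double bonds; a five-membered ring of four carbons and one sulfur, with two C=C double bonds; a seven-membered all-carbon ring bearing a negative charge on one carbon, with three C=C double bonds.
The 6-membered ring with two nitrogens (1,4) is fully conjugated (every ring atom contributes a p orbital); 3 ring double bonds give 6 π electrons. That satisfies 4n+2 with n=1, so it is aromatic (pyrazine).
The 6-membered ring is fully conjugated (every ring atom contributes a p orbital); 3 ring double bonds give 6 π electrons. That satisfies 4n+2 with n=1, so it is aromatic (benzene ring).
The 5-membered ring has one sp³ carbon, so it is not fully conjugated — not aromatic (cyclopentene ring).
The fused 6/6-membered bicyclic (with one nitrogen) is a single π system with 10 sp² atoms and 10 π electrons from ring double bonds. 10 = 4(2)+2, so the system is aromatic and both rings count as aromatic (quinoline).
The 5-membered ring with two nitrogens (one N–H, one =N–) is fully conjugated (every ring atom contributes a p orbital); 2 ring double bonds (4 π electrons) plus a heteroatom lone pair (2) give 6 π electrons. 6 = 4(1)+2, so it is aromatic (imidazole).
The 5-membered ring with one sulfur is fully conjugated (every ring atom contributes a p orbital); 2 ring double bonds (4 π electrons) plus a heteroatom lone pair (2) give 6 π electrons. 6 = 4(1)+2, so it is aromatic (thiophene).
The 7-membered ring has only sp² ring atoms; a planar conformation would have a fully conjugated π system of 8 electrons. But 8 = 4(2), which is 4n not 4n+2, so it is not aromatic (cycloheptatrienyl anion).
6 of the 8 rings are aromatic. Total: 6.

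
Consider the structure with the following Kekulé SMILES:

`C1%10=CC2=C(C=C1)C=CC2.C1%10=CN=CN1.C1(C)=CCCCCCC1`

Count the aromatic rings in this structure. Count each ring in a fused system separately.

The SMILES encodes a six-membered carbon ring with three alternating C=C double bonds, fused to a five-membered carbon ring containing one C=C double bond and one sp³ carbon; a five-membered ring with nitrogens at positions 1 and 3 (one bearing H, one in a C=N bond) and two double bonds; an eight-membered carbon ring with one C=C double bond.
The 6-membered ring is planar and fully conjugated; 3 ring double bonds give 6 π electrons. Since 6 = 4n+2 (n=1), it is aromatic (benzene ring).
The 5-membered ring has one sp³ carbon, so it is not fully conjugated — not aromatic (cyclopentene ring).
The 5-membered ring with two nitrogens (one N–H, one =N–) is planar and fully conjugated; 2 ring double bonds (4 π electrons) plus a heteroatom lone pair (2) give 6 π electrons. Since 6 = 4n+2 (n=1), it is aromatic (imidazole).
The 8-membered ring has six sp³ carbons, so it is not fully conjugated — not aromatic (cyclooctene).
2 of the 4 rings are aromatic. Total: 2.

2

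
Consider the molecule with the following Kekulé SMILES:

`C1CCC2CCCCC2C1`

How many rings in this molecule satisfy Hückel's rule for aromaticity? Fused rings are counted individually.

0

The SMILES encodes two fused six-membered saturated carbon rings.
The 6-membered ring has only sp³ atoms, so it is not fully conjugated — not aromatic (cyclohexane ring).
The second 6-membered ring has only sp³ atoms, so it is not fully conjugated — not aromatic (cyclohexane ring).
None of the rings are aromatic. Total: 0.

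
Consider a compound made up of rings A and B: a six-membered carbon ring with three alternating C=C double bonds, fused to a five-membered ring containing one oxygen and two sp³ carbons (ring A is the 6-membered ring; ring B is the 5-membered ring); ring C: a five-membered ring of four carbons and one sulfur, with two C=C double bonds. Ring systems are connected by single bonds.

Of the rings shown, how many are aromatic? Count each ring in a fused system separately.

Ring A is planar and fully conjugated; 3 ring double bonds give 6 π electrons. 6 = 4(1)+2, so ring A is aromatic (benzene ring).
Ring B has two sp³ carbons, so it is not fully conjugated — not aromatic (oxolane ring).
Ring C is planar and fully conjugated; 2 ring double bonds (4 π electrons) plus a heteroatom lone pair (2) give 6 π electrons. That satisfies 4n+2 with n=1, so ring C is aromatic (thiophene).
Aromatic: A, C. Total: 2.

2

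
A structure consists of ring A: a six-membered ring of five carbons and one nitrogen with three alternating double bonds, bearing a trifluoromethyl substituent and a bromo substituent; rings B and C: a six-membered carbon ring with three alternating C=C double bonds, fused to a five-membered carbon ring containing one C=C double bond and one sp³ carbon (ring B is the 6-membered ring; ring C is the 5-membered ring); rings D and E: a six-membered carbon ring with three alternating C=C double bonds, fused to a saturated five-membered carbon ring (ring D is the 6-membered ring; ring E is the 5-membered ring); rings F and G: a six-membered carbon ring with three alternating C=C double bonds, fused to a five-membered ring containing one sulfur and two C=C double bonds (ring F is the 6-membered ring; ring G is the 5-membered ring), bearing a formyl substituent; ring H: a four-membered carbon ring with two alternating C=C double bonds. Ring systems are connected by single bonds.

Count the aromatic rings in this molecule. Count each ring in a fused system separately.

Ring A is planar and fully conjugated; 3 ring double bonds give 6 π electrons. Since 6 = 4n+2 (n=1), ring A is aromatic (pyridine).
Ring B is planar and fully conjugated; 3 ring double bonds give 6 π electrons. 6 = 4(1)+2, so ring B is aromatic (benzene ring).
Ring C has one sp³ carbon, so it is not fully conjugated — not aromatic (cyclopentene ring).
Ring D has a continuous p-orbital overlap around the ring; 3 ring double bonds give 6 π electrons. 6 = 4(1)+2, so ring D is aromatic (benzene ring).
Ring E has three sp³ carbons, so it is not fully conjugated — not aromatic (cyclopentane ring).
Rings F and G form a fused bicyclic system (with one sulfur) with 9 sp² atoms and 10 π electrons from ring double bonds plus a heteroatom lone pair. 10 = 4(2)+2, so the system is aromatic and both rings count as aromatic (benzothiophene).
Ring H has only sp² ring atoms; a planar conformation would have a fully conjugated π system of 4 electrons. But 4 = 4(1), which is 4n not 4n+2, so ring H is not aromatic (cyclobutadiene) — cyclobutadiene is antiaromatic and distorts to a rectangle.
Aromatic: A, B, D, F, G. Total: 5.

5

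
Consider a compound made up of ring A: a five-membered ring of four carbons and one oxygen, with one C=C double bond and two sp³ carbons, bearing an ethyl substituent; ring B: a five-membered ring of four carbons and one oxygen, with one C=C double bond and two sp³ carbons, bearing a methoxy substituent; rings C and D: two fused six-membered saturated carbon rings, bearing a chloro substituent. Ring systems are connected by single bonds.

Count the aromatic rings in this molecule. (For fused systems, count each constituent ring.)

Ring A has two sp³ carbons, so it is not fully conjugated — not aromatic (2,3-dihydrofuran).
Ring B has two sp³ carbons, so it is not fully conjugated — not aromatic (2,3-dihydrofuran).
Ring C has only sp³ atoms, so it is not fully conjugated — not aromatic (cyclohexane ring).
Ring D has only sp³ atoms, so it is not fully conjugated — not aromatic (cyclohexane ring).
No ring is aromatic. Total: 0.

0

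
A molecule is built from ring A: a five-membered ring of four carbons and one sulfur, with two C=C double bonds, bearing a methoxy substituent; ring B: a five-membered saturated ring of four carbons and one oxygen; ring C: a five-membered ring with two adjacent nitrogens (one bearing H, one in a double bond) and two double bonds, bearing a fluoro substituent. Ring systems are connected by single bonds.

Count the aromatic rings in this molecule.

2

Ring A is fully conjugated (every ring atom contributes a p orbital); 2 ring double bonds (4 π electrons) plus a heteroatom lone pair (2) give 6 π electrons. Since 6 = 4n+2 (n=1), ring A is aromatic (thiophene).
Ring B has only sp³ atoms, so it is not fully conjugated — not aromatic (tetrahydrofuran).
Ring C is planar and fully conjugated; 2 ring double bonds (4 π electrons) plus a heteroatom lone pair (2) give 6 π electrons. 6 = 4(1)+2, so ring C is aromatic (pyrazole).
Aromatic: A, C. Total: 2.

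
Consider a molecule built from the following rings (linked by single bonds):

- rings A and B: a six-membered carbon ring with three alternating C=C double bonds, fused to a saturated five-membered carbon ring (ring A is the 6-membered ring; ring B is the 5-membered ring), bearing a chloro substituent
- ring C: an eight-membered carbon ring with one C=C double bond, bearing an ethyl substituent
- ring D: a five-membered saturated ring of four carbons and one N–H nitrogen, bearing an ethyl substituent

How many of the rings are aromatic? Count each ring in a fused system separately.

1

Ring A has a continuous p-orbital overlap around the ring; 3 ring double bonds give 6 π electrons. That satisfies 4n+2 with n=1, so ring A is aromatic (benzene ring).
Ring B has three sp³ carbons, so it is not fully conjugated — not aromatic (cyclopentane ring).
Ring C has six sp³ carbons, so it is not fully conjugated — not aromatic (cyclooctene).
Ring D has only sp³ atoms, so it is not fully conjugated — not aromatic (pyrrolidine).
Aromatic: A. Total: 1.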